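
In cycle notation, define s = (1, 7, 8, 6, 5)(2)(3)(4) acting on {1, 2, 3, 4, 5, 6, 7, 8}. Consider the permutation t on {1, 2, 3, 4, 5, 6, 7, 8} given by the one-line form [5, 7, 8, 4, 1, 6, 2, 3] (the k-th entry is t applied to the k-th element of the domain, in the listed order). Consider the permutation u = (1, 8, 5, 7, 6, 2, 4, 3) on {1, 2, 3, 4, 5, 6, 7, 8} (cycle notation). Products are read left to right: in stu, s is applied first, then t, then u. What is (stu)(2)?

6

Apply the permutations in order: s(2) = 2, then t(2) = 7, then u(7) = 6. So (stu)(2) = 6.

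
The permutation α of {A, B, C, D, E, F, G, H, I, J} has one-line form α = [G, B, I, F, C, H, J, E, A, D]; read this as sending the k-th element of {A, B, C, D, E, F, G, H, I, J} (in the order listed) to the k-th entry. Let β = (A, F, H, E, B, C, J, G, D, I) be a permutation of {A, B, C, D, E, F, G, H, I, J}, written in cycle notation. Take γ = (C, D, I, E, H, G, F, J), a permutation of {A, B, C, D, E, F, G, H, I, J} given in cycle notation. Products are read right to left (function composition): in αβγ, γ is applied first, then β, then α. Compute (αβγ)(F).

(αβγ)(F) = α(β(γ(F))). γ(F) = J, then β(J) = G, then α(G) = J, so the result is J.

J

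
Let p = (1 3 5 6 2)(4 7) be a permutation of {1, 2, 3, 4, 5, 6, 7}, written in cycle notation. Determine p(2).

Within (1 3 5 6 2), 2 ↦ 1.

1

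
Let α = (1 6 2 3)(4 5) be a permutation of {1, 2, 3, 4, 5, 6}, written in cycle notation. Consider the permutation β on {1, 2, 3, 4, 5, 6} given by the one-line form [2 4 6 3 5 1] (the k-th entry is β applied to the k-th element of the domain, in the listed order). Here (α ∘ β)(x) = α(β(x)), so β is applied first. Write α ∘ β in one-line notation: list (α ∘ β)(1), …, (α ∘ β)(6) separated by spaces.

(α ∘ β)(x) = α(β(x)). Computing each image: α(β(1)) = α(2) = 3, α(β(2)) = α(4) = 5, α(β(3)) = α(6) = 2, α(β(4)) = α(3) = 1, α(β(5)) = α(5) = 4, α(β(6)) = α(1) = 6.
Hence α ∘ β = [3 5 2 1 4 6].

3 5 2 1 4 6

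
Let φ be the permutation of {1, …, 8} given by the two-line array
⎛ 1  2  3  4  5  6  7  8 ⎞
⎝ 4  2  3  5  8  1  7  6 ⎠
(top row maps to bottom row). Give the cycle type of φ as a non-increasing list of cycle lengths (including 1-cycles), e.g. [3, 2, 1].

The disjoint cycles are (1, 4, 5, 8, 6)(2)(3)(7), with lengths 5, 1, 1, 1 in non-increasing order.

[5, 1, 1, 1]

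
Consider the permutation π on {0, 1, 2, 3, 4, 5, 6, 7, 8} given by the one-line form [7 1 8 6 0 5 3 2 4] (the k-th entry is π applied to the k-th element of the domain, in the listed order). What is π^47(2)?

4

Tracing 2 → 8 → … returns to 2 after 5 steps, so 2 lies in a 5-cycle (0 7 2 8 4).
Powers repeat with period 5 on this cycle, and 47 mod 5 = 2, so π^47(2) = π^2(2).
Advancing 2 steps from 2: 2 → 8 → 4.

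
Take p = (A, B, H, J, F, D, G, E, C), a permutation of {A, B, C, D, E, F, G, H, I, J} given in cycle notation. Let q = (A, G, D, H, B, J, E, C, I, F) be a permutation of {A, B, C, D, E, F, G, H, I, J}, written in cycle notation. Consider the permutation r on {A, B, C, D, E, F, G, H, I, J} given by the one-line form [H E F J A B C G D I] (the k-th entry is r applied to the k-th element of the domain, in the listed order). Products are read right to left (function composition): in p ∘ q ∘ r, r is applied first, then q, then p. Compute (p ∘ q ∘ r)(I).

Apply the permutations in order: r(I) = D, then q(D) = H, then p(H) = J. So (p ∘ q ∘ r)(I) = J.

J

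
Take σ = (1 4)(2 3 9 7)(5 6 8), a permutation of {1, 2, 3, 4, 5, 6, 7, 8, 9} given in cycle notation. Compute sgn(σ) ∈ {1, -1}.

1

The cycle lengths are 4, 3, 2.
A cycle is odd iff its length is even; σ has 2 even-length cycles, so sgn(σ) = (−1)^2 and σ is even.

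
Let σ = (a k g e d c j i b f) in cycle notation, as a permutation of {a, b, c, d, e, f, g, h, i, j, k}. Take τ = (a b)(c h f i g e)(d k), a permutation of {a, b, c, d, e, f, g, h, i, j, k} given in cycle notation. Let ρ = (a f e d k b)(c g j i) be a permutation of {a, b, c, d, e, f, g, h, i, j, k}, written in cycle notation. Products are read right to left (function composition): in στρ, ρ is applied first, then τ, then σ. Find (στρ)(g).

(στρ)(g) = σ(τ(ρ(g))). ρ(g) = j, then τ(j) = j, then σ(j) = i, so the result is i.

i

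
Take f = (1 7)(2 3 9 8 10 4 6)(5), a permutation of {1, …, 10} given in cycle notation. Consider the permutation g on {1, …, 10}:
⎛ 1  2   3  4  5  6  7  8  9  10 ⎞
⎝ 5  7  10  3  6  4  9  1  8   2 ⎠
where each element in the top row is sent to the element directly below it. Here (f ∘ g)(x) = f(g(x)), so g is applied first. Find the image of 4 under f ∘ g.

9

(f ∘ g)(4) = f(g(4)). g(4) = 3, then f(3) = 9. So (f ∘ g)(4) = 9.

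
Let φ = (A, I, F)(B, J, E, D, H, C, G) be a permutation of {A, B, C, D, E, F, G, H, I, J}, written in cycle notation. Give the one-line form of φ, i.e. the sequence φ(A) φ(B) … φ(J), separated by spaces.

I J G H D A B C F E

Each element maps to the next entry in its cycle (wrapping to the front): A↦I, B↦J, C↦G, D↦H, E↦D, F↦A, G↦B, H↦C, I↦F, J↦E.
Listing these in domain order gives I J G H D A B C F E.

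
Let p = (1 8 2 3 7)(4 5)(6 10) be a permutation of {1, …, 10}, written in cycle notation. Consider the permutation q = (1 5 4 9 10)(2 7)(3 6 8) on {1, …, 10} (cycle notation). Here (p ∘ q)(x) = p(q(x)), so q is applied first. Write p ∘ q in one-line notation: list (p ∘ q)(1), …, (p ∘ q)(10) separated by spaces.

For each element, apply q then p: 1 → 5 → 4; 2 → 7 → 1; 3 → 6 → 10; 4 → 9 → 9; 5 → 4 → 5; 6 → 8 → 2; 7 → 2 → 3; 8 → 3 → 7; 9 → 10 → 6; 10 → 1 → 8.
So p ∘ q in one-line form is 4 1 10 9 5 2 3 7 6 8.

4 1 10 9 5 2 3 7 6 8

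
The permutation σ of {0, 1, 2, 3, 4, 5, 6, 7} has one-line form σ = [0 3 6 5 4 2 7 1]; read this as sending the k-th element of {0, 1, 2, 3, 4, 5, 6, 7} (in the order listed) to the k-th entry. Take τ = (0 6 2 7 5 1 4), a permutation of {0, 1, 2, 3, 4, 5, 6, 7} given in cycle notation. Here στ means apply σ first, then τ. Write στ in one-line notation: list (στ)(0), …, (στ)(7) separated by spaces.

(στ)(x) = τ(σ(x)). Computing each image: τ(σ(0)) = τ(0) = 6, τ(σ(1)) = τ(3) = 3, τ(σ(2)) = τ(6) = 2, τ(σ(3)) = τ(5) = 1, τ(σ(4)) = τ(4) = 0, τ(σ(5)) = τ(2) = 7, τ(σ(6)) = τ(7) = 5, τ(σ(7)) = τ(1) = 4.
Hence στ = [6 3 2 1 0 7 5 4].

6 3 2 1 0 7 5 4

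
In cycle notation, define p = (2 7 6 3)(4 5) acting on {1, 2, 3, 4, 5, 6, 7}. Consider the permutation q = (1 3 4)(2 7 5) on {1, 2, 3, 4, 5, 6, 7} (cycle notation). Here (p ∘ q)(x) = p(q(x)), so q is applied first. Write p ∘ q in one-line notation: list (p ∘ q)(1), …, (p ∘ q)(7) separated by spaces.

(p ∘ q)(x) = p(q(x)). Computing each image: p(q(1)) = p(3) = 2, p(q(2)) = p(7) = 6, p(q(3)) = p(4) = 5, p(q(4)) = p(1) = 1, p(q(5)) = p(2) = 7, p(q(6)) = p(6) = 3, p(q(7)) = p(5) = 4.
Hence p ∘ q = [2 6 5 1 7 3 4].

2 6 5 1 7 3 4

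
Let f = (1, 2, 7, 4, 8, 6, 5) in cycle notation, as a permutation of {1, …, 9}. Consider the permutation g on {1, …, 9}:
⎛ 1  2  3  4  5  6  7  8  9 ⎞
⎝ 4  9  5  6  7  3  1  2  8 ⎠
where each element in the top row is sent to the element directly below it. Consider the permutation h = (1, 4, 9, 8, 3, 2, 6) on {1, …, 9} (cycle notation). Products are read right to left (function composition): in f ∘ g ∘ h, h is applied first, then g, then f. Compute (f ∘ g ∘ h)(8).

1

(f ∘ g ∘ h)(8) = f(g(h(8))). h(8) = 3, then g(3) = 5, then f(5) = 1, so the result is 1.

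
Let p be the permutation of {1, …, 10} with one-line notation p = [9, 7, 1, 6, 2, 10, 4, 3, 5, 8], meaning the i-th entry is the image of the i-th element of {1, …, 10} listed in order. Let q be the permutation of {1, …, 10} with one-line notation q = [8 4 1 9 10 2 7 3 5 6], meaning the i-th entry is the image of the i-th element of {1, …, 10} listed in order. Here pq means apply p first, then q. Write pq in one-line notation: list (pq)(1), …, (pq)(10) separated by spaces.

5 7 8 2 4 6 9 1 10 3

For each element, apply p then q: 1 → 9 → 5; 2 → 7 → 7; 3 → 1 → 8; 4 → 6 → 2; 5 → 2 → 4; 6 → 10 → 6; 7 → 4 → 9; 8 → 3 → 1; 9 → 5 → 10; 10 → 8 → 3.
So pq in one-line form is 5 7 8 2 4 6 9 1 10 3.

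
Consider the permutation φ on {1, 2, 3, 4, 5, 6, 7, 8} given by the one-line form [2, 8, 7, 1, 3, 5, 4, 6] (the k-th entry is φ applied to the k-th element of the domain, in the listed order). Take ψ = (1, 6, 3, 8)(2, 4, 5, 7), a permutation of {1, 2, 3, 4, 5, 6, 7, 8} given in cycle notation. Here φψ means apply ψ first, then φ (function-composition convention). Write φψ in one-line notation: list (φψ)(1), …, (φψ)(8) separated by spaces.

5 1 6 3 4 7 8 2

(φψ)(x) = φ(ψ(x)). Computing each image: φ(ψ(1)) = φ(6) = 5, φ(ψ(2)) = φ(4) = 1, φ(ψ(3)) = φ(8) = 6, φ(ψ(4)) = φ(5) = 3, φ(ψ(5)) = φ(7) = 4, φ(ψ(6)) = φ(3) = 7, φ(ψ(7)) = φ(2) = 8, φ(ψ(8)) = φ(1) = 2.
Hence φψ = [5 1 6 3 4 7 8 2].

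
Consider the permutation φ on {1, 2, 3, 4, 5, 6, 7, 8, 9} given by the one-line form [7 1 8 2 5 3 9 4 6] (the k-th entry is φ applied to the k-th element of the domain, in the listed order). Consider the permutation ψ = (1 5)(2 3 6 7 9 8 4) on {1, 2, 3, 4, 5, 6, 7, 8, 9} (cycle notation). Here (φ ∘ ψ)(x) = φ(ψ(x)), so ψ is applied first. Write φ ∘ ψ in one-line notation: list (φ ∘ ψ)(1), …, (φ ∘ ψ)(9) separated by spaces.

For each element, apply ψ then φ: 1 → 5 → 5; 2 → 3 → 8; 3 → 6 → 3; 4 → 2 → 1; 5 → 1 → 7; 6 → 7 → 9; 7 → 9 → 6; 8 → 4 → 2; 9 → 8 → 4.
Collecting the images, φ ∘ ψ = [5 8 3 1 7 9 6 2 4].

5 8 3 1 7 9 6 2 4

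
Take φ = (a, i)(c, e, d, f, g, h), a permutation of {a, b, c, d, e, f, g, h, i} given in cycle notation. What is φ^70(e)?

e lies in the 6-cycle (c, e, d, f, g, h).
On a 6-cycle, φ^6 is the identity, so φ^70 = φ^4 there (70 ≡ 4 mod 6).
Advancing 4 steps from e: e → d → f → g → h.

h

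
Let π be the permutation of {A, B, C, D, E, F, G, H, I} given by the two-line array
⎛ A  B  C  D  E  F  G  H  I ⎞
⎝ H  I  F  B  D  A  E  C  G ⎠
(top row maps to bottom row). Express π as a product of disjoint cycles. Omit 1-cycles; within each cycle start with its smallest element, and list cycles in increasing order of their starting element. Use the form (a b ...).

From A: A → H → C → F → A, closing the cycle (A H C F).
Repeating from the next unused element and collecting all non-trivial cycles gives (A H C F)(B I G E D).

(A H C F)(B I G E D)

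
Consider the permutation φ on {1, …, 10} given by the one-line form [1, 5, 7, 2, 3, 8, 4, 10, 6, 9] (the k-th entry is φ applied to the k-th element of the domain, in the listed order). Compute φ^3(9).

10

Tracing 9 → 6 → … returns to 9 after 4 steps, so 9 lies in a 4-cycle (6, 8, 10, 9).
Advancing 3 steps from 9: 9 → 6 → 8 → 10.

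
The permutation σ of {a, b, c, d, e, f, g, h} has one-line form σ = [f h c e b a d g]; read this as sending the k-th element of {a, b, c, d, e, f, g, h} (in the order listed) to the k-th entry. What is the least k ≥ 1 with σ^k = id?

The disjoint-cycle form of σ has cycle lengths 5, 2, 1.
The order of σ is the least common multiple of its cycle lengths: lcm(5, 2) = 10.

10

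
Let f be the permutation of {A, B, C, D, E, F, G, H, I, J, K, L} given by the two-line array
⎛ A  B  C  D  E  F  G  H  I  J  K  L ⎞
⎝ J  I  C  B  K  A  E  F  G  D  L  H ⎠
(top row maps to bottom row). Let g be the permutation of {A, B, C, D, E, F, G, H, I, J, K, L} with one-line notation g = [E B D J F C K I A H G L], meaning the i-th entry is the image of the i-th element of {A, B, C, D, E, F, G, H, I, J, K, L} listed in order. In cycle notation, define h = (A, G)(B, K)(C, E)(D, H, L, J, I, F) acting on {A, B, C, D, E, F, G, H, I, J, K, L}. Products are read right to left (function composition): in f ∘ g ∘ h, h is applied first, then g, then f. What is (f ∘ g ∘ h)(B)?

E

Apply the permutations in order: h(B) = K, then g(K) = G, then f(G) = E. So (f ∘ g ∘ h)(B) = E.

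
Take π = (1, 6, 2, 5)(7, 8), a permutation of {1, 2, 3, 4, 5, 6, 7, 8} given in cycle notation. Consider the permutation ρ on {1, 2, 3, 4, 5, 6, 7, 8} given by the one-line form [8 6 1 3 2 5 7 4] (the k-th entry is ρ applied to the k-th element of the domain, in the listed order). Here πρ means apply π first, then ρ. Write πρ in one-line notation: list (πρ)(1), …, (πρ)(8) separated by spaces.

(πρ)(x) = ρ(π(x)). Computing each image: ρ(π(1)) = ρ(6) = 5, ρ(π(2)) = ρ(5) = 2, ρ(π(3)) = ρ(3) = 1, ρ(π(4)) = ρ(4) = 3, ρ(π(5)) = ρ(1) = 8, ρ(π(6)) = ρ(2) = 6, ρ(π(7)) = ρ(8) = 4, ρ(π(8)) = ρ(7) = 7.
Hence πρ = [5 2 1 3 8 6 4 7].

5 2 1 3 8 6 4 7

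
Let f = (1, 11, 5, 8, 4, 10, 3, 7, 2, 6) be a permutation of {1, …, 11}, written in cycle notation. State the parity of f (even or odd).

odd

The cycle lengths are 10, 1.
A cycle is odd iff its length is even; f has 1 even-length cycle, so sgn(f) = (−1)^1 and f is odd.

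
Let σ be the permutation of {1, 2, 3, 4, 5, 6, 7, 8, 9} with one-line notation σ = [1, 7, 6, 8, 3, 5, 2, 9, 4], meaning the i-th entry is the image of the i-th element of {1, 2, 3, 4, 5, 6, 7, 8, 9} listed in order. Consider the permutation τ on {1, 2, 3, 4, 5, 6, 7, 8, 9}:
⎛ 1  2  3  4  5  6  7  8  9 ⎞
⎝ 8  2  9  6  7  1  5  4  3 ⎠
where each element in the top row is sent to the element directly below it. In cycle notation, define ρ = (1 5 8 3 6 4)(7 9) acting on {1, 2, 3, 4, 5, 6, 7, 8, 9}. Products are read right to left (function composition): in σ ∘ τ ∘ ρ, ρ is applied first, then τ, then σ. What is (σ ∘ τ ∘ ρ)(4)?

Apply the permutations in order: ρ(4) = 1, then τ(1) = 8, then σ(8) = 9. So (σ ∘ τ ∘ ρ)(4) = 9.

9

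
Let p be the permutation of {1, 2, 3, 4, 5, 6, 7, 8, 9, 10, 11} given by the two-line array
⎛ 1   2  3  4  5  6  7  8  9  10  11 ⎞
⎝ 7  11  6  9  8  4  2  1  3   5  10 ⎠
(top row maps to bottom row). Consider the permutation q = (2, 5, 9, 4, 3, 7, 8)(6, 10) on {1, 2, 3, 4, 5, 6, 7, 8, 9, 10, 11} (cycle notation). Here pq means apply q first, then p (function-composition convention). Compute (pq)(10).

4

First apply q: q(10) = 6, then p(6) = 4. Thus (pq)(10) = 4.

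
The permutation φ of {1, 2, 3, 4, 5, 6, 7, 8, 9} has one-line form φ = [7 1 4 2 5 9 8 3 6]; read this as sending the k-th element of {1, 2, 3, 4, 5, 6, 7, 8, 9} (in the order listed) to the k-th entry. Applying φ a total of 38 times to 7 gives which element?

Tracing 7 → 8 → … returns to 7 after 6 steps, so 7 lies in a 6-cycle (1 7 8 3 4 2).
On a 6-cycle, φ^6 is the identity, so φ^38 = φ^2 there (38 ≡ 2 mod 6).
Stepping 2 places around the cycle: 7 → 8 → 3.

3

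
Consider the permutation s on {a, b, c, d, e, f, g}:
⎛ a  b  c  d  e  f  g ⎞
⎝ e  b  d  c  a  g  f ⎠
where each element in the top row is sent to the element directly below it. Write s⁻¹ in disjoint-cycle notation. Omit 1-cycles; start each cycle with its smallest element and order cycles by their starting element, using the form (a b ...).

(a e)(c d)(f g)

The cycle decomposition of s is (a e)(c d)(f g).
Reversing each cycle (and rotating so the smallest element leads) gives s⁻¹ = (a e)(c d)(f g).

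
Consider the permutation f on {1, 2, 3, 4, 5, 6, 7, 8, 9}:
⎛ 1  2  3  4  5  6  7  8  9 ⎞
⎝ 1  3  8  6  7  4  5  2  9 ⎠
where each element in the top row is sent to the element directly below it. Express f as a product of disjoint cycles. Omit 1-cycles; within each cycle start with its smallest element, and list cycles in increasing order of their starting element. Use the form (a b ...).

From 2: 2 → 3 → 8 → 2, closing the cycle (2 3 8).
Repeating from the next unused element and collecting all non-trivial cycles gives (2 3 8)(4 6)(5 7).

(2 3 8)(4 6)(5 7)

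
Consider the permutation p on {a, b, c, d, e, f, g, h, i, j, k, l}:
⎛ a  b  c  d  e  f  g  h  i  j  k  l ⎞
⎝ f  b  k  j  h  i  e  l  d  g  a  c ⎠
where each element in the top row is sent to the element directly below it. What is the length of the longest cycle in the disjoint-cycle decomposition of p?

Decomposing into disjoint cycles gives (a f i d j g e h l c k); the longest has length 11.

11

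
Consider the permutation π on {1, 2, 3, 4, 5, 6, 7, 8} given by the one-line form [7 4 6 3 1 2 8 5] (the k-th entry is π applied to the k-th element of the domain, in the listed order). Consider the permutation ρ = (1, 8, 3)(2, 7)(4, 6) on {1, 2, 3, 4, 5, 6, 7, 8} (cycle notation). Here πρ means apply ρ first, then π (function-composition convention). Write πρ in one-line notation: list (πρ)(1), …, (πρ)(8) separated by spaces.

5 8 7 2 1 3 4 6

(πρ)(x) = π(ρ(x)). Computing each image: π(ρ(1)) = π(8) = 5, π(ρ(2)) = π(7) = 8, π(ρ(3)) = π(1) = 7, π(ρ(4)) = π(6) = 2, π(ρ(5)) = π(5) = 1, π(ρ(6)) = π(4) = 3, π(ρ(7)) = π(2) = 4, π(ρ(8)) = π(3) = 6.
Hence πρ = [5 8 7 2 1 3 4 6].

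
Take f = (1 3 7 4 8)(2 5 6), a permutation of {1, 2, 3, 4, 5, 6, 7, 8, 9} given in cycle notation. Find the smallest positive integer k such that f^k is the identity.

15

The cycle type of f is (5, 3, 1).
The order of f is the least common multiple of its cycle lengths: lcm(5, 3) = 15.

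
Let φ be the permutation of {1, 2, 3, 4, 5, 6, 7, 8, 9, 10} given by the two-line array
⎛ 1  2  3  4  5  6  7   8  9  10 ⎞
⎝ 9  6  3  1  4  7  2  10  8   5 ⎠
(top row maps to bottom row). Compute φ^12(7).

7

Tracing 7 → 2 → … returns to 7 after 3 steps, so 7 lies in a 3-cycle (2 6 7).
On a 3-cycle, φ^3 is the identity, so φ^12 = φ^0 there (12 ≡ 0 mod 3).
So φ^12(7) = 7.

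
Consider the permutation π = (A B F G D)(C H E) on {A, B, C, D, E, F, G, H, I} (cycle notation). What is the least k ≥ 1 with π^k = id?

15

The disjoint cycles have lengths 5, 3, 1.
Since disjoint cycles commute, ord(π) = lcm(5, 3) = 15.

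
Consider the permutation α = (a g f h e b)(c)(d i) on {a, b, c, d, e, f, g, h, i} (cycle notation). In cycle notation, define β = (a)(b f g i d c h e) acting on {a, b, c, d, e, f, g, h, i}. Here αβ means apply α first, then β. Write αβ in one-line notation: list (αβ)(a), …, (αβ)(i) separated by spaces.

i a h d f e g b c

Chase each element through α then β: a → g → i; b → a → a; c → c → h; d → i → d; e → b → f; f → h → e; g → f → g; h → e → b; i → d → c.
Collecting the images, αβ = [i a h d f e g b c].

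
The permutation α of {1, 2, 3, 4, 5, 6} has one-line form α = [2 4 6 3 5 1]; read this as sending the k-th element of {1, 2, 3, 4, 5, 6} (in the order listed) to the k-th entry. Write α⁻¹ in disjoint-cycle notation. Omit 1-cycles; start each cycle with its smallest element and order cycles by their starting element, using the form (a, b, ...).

First write α in disjoint cycles: (1, 2, 4, 3, 6).
The inverse reverses every cycle; in canonical form, α⁻¹ = (1, 6, 3, 4, 2).

(1, 6, 3, 4, 2)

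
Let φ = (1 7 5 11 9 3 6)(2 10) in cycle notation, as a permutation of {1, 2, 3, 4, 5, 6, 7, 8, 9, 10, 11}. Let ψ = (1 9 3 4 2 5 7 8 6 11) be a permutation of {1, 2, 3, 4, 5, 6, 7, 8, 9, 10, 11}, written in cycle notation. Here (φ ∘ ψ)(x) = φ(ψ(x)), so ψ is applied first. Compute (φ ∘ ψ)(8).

ψ(8) = 6, then φ(6) = 1; composing gives (φ ∘ ψ)(8) = 1.

1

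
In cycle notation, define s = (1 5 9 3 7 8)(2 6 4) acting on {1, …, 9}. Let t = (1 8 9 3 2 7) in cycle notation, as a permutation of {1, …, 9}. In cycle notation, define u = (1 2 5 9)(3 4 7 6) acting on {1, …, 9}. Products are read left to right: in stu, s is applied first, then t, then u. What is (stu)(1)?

Chase 1: s(1) = 5; t(5) = 5; u(5) = 9. Hence (stu)(1) = 9.

9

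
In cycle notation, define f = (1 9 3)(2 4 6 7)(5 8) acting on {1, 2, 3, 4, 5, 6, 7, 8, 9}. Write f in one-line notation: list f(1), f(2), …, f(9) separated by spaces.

9 4 1 6 8 7 2 5 3

Each element maps to the next entry in its cycle (wrapping to the front): 1↦9, 2↦4, 3↦1, 4↦6, 5↦8, 6↦7, 7↦2, 8↦5, 9↦3.
Listing these in domain order gives 9 4 1 6 8 7 2 5 3.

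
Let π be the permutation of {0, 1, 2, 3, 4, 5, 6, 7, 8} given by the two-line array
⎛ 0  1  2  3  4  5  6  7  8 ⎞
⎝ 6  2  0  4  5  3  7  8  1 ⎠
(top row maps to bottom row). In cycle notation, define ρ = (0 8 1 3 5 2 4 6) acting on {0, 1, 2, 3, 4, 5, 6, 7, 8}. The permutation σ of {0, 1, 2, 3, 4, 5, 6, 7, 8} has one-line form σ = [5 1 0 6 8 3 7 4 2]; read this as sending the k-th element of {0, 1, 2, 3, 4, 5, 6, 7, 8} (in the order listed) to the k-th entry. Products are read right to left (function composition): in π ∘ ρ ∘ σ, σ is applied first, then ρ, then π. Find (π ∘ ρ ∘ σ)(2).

1

Apply the permutations in order: σ(2) = 0, then ρ(0) = 8, then π(8) = 1. So (π ∘ ρ ∘ σ)(2) = 1.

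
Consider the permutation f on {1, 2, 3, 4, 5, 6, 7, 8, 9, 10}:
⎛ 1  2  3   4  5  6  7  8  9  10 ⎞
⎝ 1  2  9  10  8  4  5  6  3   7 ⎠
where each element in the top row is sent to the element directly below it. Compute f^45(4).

5

Tracing 4 → 10 → … returns to 4 after 6 steps, so 4 lies in a 6-cycle (4 10 7 5 8 6).
On a 6-cycle, f^6 is the identity, so f^45 = f^3 there (45 ≡ 3 mod 6).
Stepping 3 places around the cycle: 4 → 10 → 7 → 5.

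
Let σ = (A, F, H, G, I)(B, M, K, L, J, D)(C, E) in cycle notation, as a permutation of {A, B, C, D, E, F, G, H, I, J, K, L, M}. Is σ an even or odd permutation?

even

The cycle lengths are 6, 5, 2.
A cycle is odd iff its length is even; σ has 2 even-length cycles, so sgn(σ) = (−1)^2 and σ is even.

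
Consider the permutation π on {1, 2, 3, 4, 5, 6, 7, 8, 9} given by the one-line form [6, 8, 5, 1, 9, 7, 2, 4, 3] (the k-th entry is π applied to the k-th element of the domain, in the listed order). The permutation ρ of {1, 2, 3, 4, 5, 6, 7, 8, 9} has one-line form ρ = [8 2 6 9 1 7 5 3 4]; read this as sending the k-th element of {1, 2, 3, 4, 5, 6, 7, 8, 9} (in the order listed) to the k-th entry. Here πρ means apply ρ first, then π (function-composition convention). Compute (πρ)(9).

(πρ)(9) = π(ρ(9)). ρ(9) = 4, then π(4) = 1. So (πρ)(9) = 1.

1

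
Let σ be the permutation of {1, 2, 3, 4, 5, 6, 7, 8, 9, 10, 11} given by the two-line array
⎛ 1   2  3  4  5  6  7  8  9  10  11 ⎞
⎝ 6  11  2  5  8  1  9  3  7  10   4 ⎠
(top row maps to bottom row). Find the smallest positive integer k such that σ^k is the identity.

6

Writing σ as disjoint cycles, the cycle lengths are 6, 2, 2, 1.
The order of σ is the least common multiple of its cycle lengths: lcm(6, 2, 2) = 6.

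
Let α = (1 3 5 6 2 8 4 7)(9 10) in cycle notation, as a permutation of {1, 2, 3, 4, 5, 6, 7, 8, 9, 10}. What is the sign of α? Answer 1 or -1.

1

The cycle lengths are 8, 2.
A cycle of length ℓ contributes ℓ−1 transpositions, so α is a product of 7 + 1 = 8 transpositions — even.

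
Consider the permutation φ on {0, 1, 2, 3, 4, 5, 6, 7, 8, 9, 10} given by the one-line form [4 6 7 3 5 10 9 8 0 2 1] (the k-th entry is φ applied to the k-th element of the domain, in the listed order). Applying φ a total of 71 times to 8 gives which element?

Tracing 8 → 0 → … returns to 8 after 10 steps, so 8 lies in a 10-cycle (0, 4, 5, 10, 1, 6, 9, 2, 7, 8).
Since the cycle has length 10, φ^71 acts on it the same as φ^1 (71 mod 10 = 1).
Stepping 1 place around the cycle: 8 → 0.

0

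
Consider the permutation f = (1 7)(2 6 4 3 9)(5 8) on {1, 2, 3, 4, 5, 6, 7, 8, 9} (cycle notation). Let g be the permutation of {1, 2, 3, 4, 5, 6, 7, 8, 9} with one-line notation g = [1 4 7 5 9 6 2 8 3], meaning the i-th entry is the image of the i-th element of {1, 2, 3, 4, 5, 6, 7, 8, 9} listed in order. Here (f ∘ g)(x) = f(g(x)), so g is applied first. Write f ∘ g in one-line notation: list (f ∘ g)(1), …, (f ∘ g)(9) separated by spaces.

(f ∘ g)(x) = f(g(x)). Computing each image: f(g(1)) = f(1) = 7, f(g(2)) = f(4) = 3, f(g(3)) = f(7) = 1, f(g(4)) = f(5) = 8, f(g(5)) = f(9) = 2, f(g(6)) = f(6) = 4, f(g(7)) = f(2) = 6, f(g(8)) = f(8) = 5, f(g(9)) = f(3) = 9.
Hence f ∘ g = [7 3 1 8 2 4 6 5 9].

7 3 1 8 2 4 6 5 9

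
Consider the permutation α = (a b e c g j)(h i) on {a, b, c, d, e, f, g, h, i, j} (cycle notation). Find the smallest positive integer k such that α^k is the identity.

6

The disjoint cycles have lengths 6, 2, 1, 1.
Since disjoint cycles commute, ord(α) = lcm(6, 2) = 6.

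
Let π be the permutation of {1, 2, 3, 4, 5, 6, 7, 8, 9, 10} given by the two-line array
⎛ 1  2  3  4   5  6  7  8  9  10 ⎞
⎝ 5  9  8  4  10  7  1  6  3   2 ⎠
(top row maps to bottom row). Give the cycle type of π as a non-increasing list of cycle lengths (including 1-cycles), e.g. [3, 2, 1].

[9, 1]

The disjoint cycles are (1 5 10 2 9 3 8 6 7)(4), with lengths 9, 1 in non-increasing order.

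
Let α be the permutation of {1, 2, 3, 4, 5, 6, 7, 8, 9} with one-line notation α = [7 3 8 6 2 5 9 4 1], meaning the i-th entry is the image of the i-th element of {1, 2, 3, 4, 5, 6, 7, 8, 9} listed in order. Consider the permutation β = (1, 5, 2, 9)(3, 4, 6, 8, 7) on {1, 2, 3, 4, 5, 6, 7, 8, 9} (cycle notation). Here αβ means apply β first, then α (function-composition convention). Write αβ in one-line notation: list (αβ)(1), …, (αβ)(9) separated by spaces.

(αβ)(x) = α(β(x)). Computing each image: α(β(1)) = α(5) = 2, α(β(2)) = α(9) = 1, α(β(3)) = α(4) = 6, α(β(4)) = α(6) = 5, α(β(5)) = α(2) = 3, α(β(6)) = α(8) = 4, α(β(7)) = α(3) = 8, α(β(8)) = α(7) = 9, α(β(9)) = α(1) = 7.
Hence αβ = [2 1 6 5 3 4 8 9 7].

2 1 6 5 3 4 8 9 7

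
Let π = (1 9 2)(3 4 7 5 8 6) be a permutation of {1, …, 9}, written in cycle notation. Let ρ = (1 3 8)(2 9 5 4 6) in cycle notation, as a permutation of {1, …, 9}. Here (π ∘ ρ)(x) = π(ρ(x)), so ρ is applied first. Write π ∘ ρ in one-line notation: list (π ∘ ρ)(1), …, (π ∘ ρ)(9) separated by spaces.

4 2 6 3 7 1 5 9 8

For each element, apply ρ then π: 1 → 3 → 4; 2 → 9 → 2; 3 → 8 → 6; 4 → 6 → 3; 5 → 4 → 7; 6 → 2 → 1; 7 → 7 → 5; 8 → 1 → 9; 9 → 5 → 8.
So π ∘ ρ in one-line form is 4 2 6 3 7 1 5 9 8.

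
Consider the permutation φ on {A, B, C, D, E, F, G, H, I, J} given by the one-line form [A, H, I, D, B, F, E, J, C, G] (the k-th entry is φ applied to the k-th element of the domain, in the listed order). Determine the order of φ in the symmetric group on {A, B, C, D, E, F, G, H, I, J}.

The disjoint-cycle form of φ has cycle lengths 5, 2, 1, 1, 1.
Since disjoint cycles commute, ord(φ) = lcm(5, 2) = 10.

10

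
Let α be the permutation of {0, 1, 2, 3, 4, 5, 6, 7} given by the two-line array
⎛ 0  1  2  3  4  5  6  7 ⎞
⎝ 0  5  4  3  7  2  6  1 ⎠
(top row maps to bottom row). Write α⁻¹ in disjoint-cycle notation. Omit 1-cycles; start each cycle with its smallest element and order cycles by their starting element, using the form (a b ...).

The cycle decomposition of α is (1 5 2 4 7).
Reversing each cycle (and rotating so the smallest element leads) gives α⁻¹ = (1 7 4 2 5).

(1 7 4 2 5)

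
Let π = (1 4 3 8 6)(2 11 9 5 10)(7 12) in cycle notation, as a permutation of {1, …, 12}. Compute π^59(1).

1 lies in the 5-cycle (1 4 3 8 6).
Powers repeat with period 5 on this cycle, and 59 mod 5 = 4, so π^59(1) = π^4(1).
Advancing 4 steps from 1: 1 → 4 → 3 → 8 → 6.

6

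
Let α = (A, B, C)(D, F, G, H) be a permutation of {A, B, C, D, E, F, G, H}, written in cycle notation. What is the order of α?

The cycle type of α is (4, 3, 1).
Since disjoint cycles commute, ord(α) = lcm(4, 3) = 12.

12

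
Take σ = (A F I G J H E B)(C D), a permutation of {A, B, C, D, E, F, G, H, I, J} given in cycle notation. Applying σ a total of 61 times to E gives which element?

E lies in the 8-cycle (A F I G J H E B).
On an 8-cycle, σ^8 is the identity, so σ^61 = σ^5 there (61 ≡ 5 mod 8).
Advancing 5 steps from E: E → B → A → F → I → G.

G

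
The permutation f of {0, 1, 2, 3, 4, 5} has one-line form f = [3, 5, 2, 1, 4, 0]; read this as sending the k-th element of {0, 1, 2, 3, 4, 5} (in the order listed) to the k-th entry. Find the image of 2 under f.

2 is element number 3 of the domain, and entry number 3 of the one-line form is 2, so f(2) = 2.

2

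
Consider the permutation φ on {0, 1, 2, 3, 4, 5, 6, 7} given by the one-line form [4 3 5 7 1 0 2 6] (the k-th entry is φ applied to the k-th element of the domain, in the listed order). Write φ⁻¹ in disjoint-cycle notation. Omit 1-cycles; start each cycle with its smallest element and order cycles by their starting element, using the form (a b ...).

(0 5 2 6 7 3 1 4)

The cycle decomposition of φ is (0 4 1 3 7 6 2 5).
The inverse reverses every cycle; in canonical form, φ⁻¹ = (0 5 2 6 7 3 1 4).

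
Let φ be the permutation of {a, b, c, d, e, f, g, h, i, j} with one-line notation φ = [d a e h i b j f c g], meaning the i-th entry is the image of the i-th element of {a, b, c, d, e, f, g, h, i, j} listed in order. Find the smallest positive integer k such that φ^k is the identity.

30

The disjoint-cycle form of φ has cycle lengths 5, 3, 2.
Since disjoint cycles commute, ord(φ) = lcm(5, 3, 2) = 30.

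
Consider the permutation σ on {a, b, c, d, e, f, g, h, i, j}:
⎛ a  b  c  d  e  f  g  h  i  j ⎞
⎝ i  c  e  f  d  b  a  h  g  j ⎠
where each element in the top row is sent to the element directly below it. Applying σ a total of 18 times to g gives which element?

g

Tracing g → a → … returns to g after 3 steps, so g lies in a 3-cycle (a, i, g).
Powers repeat with period 3 on this cycle, and 18 mod 3 = 0, so σ^18(g) = σ^0(g).
So σ^18(g) = g.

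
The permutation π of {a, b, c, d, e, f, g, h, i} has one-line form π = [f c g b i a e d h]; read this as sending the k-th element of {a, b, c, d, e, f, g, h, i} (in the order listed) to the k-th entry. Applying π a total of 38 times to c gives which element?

Tracing c → g → … returns to c after 7 steps, so c lies in a 7-cycle (b c g e i h d).
Since the cycle has length 7, π^38 acts on it the same as π^3 (38 mod 7 = 3).
Stepping 3 places around the cycle: c → g → e → i.

i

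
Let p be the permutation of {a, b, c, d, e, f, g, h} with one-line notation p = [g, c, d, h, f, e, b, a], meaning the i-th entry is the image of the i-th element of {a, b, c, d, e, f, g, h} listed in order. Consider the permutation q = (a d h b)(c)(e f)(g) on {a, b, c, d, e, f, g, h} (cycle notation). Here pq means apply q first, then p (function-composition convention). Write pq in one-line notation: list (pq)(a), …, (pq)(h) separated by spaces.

h g d a e f b c

(pq)(x) = p(q(x)). Computing each image: p(q(a)) = p(d) = h, p(q(b)) = p(a) = g, p(q(c)) = p(c) = d, p(q(d)) = p(h) = a, p(q(e)) = p(f) = e, p(q(f)) = p(e) = f, p(q(g)) = p(g) = b, p(q(h)) = p(b) = c.
Hence pq = [h g d a e f b c].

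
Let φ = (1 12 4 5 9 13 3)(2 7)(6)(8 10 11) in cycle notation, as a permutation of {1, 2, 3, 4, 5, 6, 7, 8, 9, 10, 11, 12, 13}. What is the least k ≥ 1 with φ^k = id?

42

The disjoint cycles have lengths 7, 3, 2, 1.
The order of φ is the least common multiple of its cycle lengths: lcm(7, 3, 2) = 42.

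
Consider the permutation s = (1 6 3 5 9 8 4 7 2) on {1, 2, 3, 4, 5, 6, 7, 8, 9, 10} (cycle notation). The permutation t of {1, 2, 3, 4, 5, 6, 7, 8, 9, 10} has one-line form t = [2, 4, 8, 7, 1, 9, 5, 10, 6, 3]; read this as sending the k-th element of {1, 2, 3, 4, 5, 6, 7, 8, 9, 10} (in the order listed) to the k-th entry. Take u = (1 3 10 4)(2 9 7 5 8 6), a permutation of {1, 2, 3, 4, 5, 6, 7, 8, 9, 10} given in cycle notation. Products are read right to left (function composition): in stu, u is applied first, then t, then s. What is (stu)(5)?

10

(stu)(5) = s(t(u(5))). u(5) = 8, then t(8) = 10, then s(10) = 10, so the result is 10.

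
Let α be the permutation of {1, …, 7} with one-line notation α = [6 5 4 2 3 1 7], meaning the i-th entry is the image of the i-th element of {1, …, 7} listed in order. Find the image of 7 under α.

7

7 is element number 7 of the domain, and entry number 7 of the one-line form is 7, so α(7) = 7.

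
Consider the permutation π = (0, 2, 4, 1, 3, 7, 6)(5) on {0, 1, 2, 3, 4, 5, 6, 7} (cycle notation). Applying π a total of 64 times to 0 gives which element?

0 lies in the 7-cycle (0, 2, 4, 1, 3, 7, 6).
On a 7-cycle, π^7 is the identity, so π^64 = π^1 there (64 ≡ 1 mod 7).
Stepping 1 place around the cycle: 0 → 2.

2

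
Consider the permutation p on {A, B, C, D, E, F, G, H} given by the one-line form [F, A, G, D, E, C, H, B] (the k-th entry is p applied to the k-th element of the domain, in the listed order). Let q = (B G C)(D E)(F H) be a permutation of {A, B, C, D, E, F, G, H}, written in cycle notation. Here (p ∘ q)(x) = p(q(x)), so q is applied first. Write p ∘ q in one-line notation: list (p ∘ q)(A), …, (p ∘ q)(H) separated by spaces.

F H A E D B G C

For each element, apply q then p: A → A → F; B → G → H; C → B → A; D → E → E; E → D → D; F → H → B; G → C → G; H → F → C.
So p ∘ q in one-line form is F H A E D B G C.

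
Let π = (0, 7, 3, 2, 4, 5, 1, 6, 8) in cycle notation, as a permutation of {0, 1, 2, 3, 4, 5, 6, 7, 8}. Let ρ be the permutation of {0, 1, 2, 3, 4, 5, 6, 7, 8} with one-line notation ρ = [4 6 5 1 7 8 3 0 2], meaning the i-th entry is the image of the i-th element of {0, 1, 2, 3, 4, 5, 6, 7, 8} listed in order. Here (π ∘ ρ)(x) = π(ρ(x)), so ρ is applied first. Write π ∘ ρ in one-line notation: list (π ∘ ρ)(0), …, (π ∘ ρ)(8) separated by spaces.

(π ∘ ρ)(x) = π(ρ(x)). Computing each image: π(ρ(0)) = π(4) = 5, π(ρ(1)) = π(6) = 8, π(ρ(2)) = π(5) = 1, π(ρ(3)) = π(1) = 6, π(ρ(4)) = π(7) = 3, π(ρ(5)) = π(8) = 0, π(ρ(6)) = π(3) = 2, π(ρ(7)) = π(0) = 7, π(ρ(8)) = π(2) = 4.
Hence π ∘ ρ = [5 8 1 6 3 0 2 7 4].

5 8 1 6 3 0 2 7 4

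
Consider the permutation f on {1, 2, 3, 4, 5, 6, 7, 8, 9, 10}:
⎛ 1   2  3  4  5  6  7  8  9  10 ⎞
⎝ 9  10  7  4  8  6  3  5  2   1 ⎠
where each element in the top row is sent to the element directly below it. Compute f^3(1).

Tracing 1 → 9 → … returns to 1 after 4 steps, so 1 lies in a 4-cycle (1 9 2 10).
Advancing 3 steps from 1: 1 → 9 → 2 → 10.

10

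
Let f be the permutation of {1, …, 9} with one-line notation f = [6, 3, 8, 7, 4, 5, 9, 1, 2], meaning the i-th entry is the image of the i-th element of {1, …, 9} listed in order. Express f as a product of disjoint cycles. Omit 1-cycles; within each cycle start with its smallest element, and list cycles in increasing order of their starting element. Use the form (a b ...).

Iterating f from 1 gives 1 → 6 → 5 → 4 → 7 → 9 → 2 → 3 → 8 → 1; that is the 9-cycle (1 6 5 4 7 9 2 3 8).
Repeating from the next unused element and collecting all non-trivial cycles gives (1 6 5 4 7 9 2 3 8).

(1 6 5 4 7 9 2 3 8)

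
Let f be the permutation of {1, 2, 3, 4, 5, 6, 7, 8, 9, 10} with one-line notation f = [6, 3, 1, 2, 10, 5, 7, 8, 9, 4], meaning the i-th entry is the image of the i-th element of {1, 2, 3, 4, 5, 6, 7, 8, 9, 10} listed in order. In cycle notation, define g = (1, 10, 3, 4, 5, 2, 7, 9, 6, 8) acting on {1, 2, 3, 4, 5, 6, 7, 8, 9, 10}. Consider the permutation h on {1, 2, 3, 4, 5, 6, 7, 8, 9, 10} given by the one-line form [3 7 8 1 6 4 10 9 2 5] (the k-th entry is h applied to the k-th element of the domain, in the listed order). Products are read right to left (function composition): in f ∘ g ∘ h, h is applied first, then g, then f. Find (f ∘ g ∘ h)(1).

Chase 1: h(1) = 3; g(3) = 4; f(4) = 2. Hence (f ∘ g ∘ h)(1) = 2.

2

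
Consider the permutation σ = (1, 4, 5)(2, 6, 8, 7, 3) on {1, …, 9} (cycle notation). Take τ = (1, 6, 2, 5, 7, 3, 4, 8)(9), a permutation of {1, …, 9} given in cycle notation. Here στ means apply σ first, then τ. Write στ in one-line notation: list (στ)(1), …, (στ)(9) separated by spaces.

(στ)(x) = τ(σ(x)). Computing each image: τ(σ(1)) = τ(4) = 8, τ(σ(2)) = τ(6) = 2, τ(σ(3)) = τ(2) = 5, τ(σ(4)) = τ(5) = 7, τ(σ(5)) = τ(1) = 6, τ(σ(6)) = τ(8) = 1, τ(σ(7)) = τ(3) = 4, τ(σ(8)) = τ(7) = 3, τ(σ(9)) = τ(9) = 9.
Hence στ = [8 2 5 7 6 1 4 3 9].

8 2 5 7 6 1 4 3 9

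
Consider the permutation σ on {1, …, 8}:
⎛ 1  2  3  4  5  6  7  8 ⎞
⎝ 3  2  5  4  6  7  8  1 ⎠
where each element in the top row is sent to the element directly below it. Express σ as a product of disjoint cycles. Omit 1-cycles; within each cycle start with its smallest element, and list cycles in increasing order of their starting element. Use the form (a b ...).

(1 3 5 6 7 8)

From 1: 1 → 3 → 5 → 6 → 7 → 8 → 1, closing the cycle (1 3 5 6 7 8).
Continuing from each remaining unvisited element yields (1 3 5 6 7 8).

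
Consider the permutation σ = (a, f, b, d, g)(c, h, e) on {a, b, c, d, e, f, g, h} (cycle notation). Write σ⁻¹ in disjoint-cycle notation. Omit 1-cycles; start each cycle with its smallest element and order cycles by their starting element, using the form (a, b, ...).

(a, g, d, b, f)(c, e, h)

The inverse reverses each cycle.
After reversing and putting each cycle's least element first, σ⁻¹ = (a, g, d, b, f)(c, e, h).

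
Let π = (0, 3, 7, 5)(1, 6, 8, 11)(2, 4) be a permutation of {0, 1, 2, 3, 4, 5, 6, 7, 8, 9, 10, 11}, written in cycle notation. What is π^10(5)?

3

5 lies in the 4-cycle (0, 3, 7, 5).
Powers repeat with period 4 on this cycle, and 10 mod 4 = 2, so π^10(5) = π^2(5).
Advancing 2 steps from 5: 5 → 0 → 3.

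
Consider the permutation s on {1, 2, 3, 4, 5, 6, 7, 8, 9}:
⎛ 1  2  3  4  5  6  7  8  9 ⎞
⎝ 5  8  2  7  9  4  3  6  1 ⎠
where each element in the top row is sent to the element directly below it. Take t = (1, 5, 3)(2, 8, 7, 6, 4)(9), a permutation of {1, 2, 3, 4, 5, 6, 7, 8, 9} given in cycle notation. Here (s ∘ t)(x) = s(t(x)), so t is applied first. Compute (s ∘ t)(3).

5

(s ∘ t)(3) = s(t(3)). t(3) = 1, then s(1) = 5. So (s ∘ t)(3) = 5.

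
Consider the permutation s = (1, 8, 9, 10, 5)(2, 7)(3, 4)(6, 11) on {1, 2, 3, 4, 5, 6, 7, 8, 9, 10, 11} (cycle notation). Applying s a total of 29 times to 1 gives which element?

5

1 lies in the 5-cycle (1, 8, 9, 10, 5).
Since the cycle has length 5, s^29 acts on it the same as s^4 (29 mod 5 = 4).
Advancing 4 steps from 1: 1 → 8 → 9 → 10 → 5.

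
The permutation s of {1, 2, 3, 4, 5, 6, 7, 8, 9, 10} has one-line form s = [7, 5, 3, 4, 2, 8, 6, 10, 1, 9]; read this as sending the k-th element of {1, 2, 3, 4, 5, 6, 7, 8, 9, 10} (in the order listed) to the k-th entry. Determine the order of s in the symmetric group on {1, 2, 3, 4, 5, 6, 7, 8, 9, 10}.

Writing s as disjoint cycles, the cycle lengths are 6, 2, 1, 1.
The order of s is the least common multiple of its cycle lengths: lcm(6, 2) = 6.

6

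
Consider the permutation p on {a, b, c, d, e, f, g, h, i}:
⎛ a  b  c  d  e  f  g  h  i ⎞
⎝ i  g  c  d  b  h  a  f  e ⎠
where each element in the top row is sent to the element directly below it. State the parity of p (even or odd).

odd

In disjoint-cycle form the cycle lengths are 5, 2, 1, 1.
A cycle is odd iff its length is even; p has 1 even-length cycle, so sgn(p) = (−1)^1 and p is odd.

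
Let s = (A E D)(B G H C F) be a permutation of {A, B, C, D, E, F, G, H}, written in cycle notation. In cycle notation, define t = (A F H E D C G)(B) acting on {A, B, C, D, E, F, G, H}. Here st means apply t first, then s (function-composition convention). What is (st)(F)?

First apply t: t(F) = H, then s(H) = C. Thus (st)(F) = C.

C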